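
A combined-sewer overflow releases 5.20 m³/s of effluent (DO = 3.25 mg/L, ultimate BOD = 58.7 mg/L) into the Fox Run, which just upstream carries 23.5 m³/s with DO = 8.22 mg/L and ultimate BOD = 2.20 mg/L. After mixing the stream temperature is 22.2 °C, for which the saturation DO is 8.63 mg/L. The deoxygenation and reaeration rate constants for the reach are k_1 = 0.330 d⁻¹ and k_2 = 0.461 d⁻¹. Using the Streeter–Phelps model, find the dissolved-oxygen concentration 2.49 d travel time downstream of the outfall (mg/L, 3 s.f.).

Mixed DO = (23.5×8.22 + 5.20×3.25)/(23.5+5.20) = 210.1/28.70 = 7.320 mg/L.
Mixed L₀ = (23.5×2.20 + 5.20×58.7)/(28.70) = 356.9/28.70 = 12.44 mg/L.
Initial deficit D₀ = C_s − DO₀ = 8.63 − 7.320 = 1.310 mg/L.
D(2.49) = [0.330×12.44/(0.461−0.330)](e^(−0.330×2.49) − e^(−0.461×2.49)) + 1.310 e^(−0.461×2.49)
= 31.33 × (0.4397 − 0.3173) + 1.310 × 0.3173 = 4.250 mg/L.
DO = 8.63 − 4.250 = 4.380 mg/L.

DO ≈ 4.38 mg/L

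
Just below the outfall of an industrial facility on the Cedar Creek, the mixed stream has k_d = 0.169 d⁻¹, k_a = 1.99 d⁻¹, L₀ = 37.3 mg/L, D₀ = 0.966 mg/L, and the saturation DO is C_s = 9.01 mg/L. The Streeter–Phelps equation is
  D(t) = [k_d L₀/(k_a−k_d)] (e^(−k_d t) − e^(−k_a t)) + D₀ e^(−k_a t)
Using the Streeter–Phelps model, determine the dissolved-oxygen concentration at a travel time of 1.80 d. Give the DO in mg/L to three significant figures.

DO ≈ 6.53 mg/L

k_d L₀/(k_a−k_d) = 0.169×37.3/(1.99−0.169) = 6.304/1.821 = 3.462 mg/L.
e^(−k_d t) = e^(−0.169×1.800) = 0.7377; e^(−k_a t) = e^(−1.99×1.800) = 0.02782.
D = 3.462 × (0.7377 − 0.02782) + 0.966 × 0.02782 = 2.457 + 0.02687 = 2.484 mg/L.
DO = C_s − D = 9.01 − 2.484 = 6.526 mg/L.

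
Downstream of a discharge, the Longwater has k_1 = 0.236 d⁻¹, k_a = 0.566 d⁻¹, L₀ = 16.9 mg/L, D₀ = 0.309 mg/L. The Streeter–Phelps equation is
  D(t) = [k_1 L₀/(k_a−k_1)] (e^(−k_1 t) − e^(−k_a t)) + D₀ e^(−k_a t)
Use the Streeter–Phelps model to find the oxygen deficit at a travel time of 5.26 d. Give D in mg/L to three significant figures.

k_1 L₀/(k_a−k_1) = 0.236×16.9/(0.566−0.236) = 3.988/0.3300 = 12.09 mg/L.
e^(−k_1 t) = e^(−0.236×5.260) = 0.2890; e^(−k_a t) = e^(−0.566×5.260) = 0.05094.
D = 12.09 × (0.2890 − 0.05094) + 0.309 × 0.05094 = 2.877 + 0.01574 = 2.893 mg/L.

D ≈ 2.89 mg/L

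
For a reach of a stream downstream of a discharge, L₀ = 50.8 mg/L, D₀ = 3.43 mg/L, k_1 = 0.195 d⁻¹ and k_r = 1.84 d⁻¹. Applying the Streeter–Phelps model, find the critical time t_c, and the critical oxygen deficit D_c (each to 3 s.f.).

t_c ≈ 0.852 d; D_c ≈ 4.56 mg/L

t_c = [1/(k_r−k_1)] ln[(k_r/k_1)(1 − D₀(k_r−k_1)/(k_1 L₀))]
= [1/(1.84−0.195)] ln[(1.84/0.195)(1 − 3.43×1.645/(0.195×50.8))]
= (1/1.645) ln[9.436 × 0.4304] = 0.6079 × ln(4.061) = 0.6079 × 1.402 = 0.8520 d.
L(t_c) = L₀ e^(−k_1 t_c) = 50.8 × 0.8469 = 43.02 mg/L, and at the critical point k_r D_c = k_1 L, so D_c = (0.195/1.84) × 43.02 = 4.560 mg/L.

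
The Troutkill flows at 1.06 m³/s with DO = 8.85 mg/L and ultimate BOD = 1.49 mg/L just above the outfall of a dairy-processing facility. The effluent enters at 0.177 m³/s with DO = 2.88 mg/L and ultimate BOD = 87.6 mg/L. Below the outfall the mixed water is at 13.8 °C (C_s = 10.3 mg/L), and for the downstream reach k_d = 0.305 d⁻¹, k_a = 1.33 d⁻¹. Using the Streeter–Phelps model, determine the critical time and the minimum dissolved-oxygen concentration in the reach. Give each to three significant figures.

t_c ≈ 0.634 d; minimum DO ≈ 7.69 mg/L

Mixed DO = (1.06×8.85 + 0.177×2.88)/(1.06+0.177) = 9.891/1.237 = 7.996 mg/L.
Mixed L₀ = (1.06×1.49 + 0.177×87.6)/(1.237) = 17.08/1.237 = 13.81 mg/L.
Initial deficit D₀ = C_s − DO₀ = 10.3 − 7.996 = 2.304 mg/L.
t_c = (1/1.025) ln[(1.33/0.305)(1 − 2.304×1.025/(0.305×13.81))] = 0.9756 × ln(1.916) = 0.6342 d.
D_c = (0.305/1.33) × 13.81 × e^(−0.305×0.6342) = 0.2293 × 13.81 × 0.8241 = 2.610 mg/L.
Minimum DO = 10.3 − 2.610 = 7.690 mg/L.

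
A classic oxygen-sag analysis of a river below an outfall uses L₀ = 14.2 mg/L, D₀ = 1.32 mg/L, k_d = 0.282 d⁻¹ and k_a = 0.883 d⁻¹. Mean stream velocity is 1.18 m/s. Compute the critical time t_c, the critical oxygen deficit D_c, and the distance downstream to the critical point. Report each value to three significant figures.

t_c ≈ 1.53 d; D_c ≈ 2.94 mg/L; x_c ≈ 156 km

With k_a/k_d = 3.131 and 1 − D₀(k_a−k_d)/(k_d L₀) = 0.8019,
t_c = ln(3.131 × 0.8019) / (0.883 − 0.282) = ln(2.511) / 0.6010 = 0.9206/0.6010 = 1.532 d.
L(t_c) = L₀ e^(−k_d t_c) = 14.2 × 0.6492 = 9.219 mg/L, and at the critical point k_a D_c = k_d L, so D_c = (0.282/0.883) × 9.219 = 2.944 mg/L.
x_c = v t_c = 1.18 m/s × 1.532 d × 86400 s/d = 156200 m ≈ 156 km.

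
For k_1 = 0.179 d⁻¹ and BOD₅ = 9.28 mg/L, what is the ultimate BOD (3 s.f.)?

L₀ ≈ 15.7 mg/L

BOD₅ = L₀(1 − e^(−5k_1)) ⇒ L₀ = BOD₅ / (1 − e^(−5×0.179))
= 9.28 / (1 − 0.4086) = 9.28 / 0.5914 = 15.69 mg/L.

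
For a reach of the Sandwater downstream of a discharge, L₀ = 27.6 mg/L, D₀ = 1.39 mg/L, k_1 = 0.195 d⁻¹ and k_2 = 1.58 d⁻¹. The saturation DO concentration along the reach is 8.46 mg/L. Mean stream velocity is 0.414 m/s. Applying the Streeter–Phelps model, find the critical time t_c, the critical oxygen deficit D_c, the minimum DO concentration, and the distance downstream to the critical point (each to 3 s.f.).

t_c ≈ 1.19 d; D_c ≈ 2.70 mg/L; min DO ≈ 5.76 mg/L; x_c ≈ 42.6 km

With k_2/k_1 = 8.103 and 1 − D₀(k_2−k_1)/(k_1 L₀) = 0.6423,
t_c = ln(8.103 × 0.6423) / (1.58 − 0.195) = ln(5.204) / 1.385 = 1.649/1.385 = 1.191 d.
D_c = (k_1/k_2) L₀ e^(−k_1 t_c) = (0.195/1.58) × 27.6 × e^(−0.195×1.191) = 0.1234 × 27.6 × 0.7928 = 2.700 mg/L.
Minimum DO = C_s − D_c = 8.46 − 2.700 = 5.760 mg/L.
x_c = v t_c = 0.414 m/s × 1.191 d × 86400 s/d = 42600 m ≈ 42.6 km.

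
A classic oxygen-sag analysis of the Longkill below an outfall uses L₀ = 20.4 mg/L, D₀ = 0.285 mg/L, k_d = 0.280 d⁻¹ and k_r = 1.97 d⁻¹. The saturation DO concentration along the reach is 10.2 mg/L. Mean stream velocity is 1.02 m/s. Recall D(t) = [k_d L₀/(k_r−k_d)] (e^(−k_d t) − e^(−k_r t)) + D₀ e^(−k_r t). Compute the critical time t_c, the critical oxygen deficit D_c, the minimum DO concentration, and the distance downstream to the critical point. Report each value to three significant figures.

t_c ≈ 1.10 d; D_c ≈ 2.13 mg/L; min DO ≈ 8.07 mg/L; x_c ≈ 97.1 km

At the critical point dD/dt = 0, so k_d L₀ e^(−k_d t) = k_r D. Substituting D(t) from the Streeter–Phelps equation and solving for t gives
t_c = ln[(k_r/k_d)(1 − D₀(k_r−k_d)/(k_d L₀))] / (k_r−k_d).
Here k_r−k_d = 1.690 d⁻¹ and 1 − D₀(k_r−k_d)/(k_d L₀) = 1 − 0.285×1.690/(0.280×20.4) = 0.9157, so
t_c = ln(7.036 × 0.9157) / 1.690 = 1.863 / 1.690 = 1.102 d.
D_c = (k_d/k_r) L₀ e^(−k_d t_c) = (0.280/1.97) × 20.4 × e^(−0.280×1.102) = 0.1421 × 20.4 × 0.7344 = 2.130 mg/L.
Minimum DO = C_s − D_c = 10.2 − 2.130 = 8.070 mg/L.
x_c = v t_c = 1.02 m/s × 1.102 d × 86400 s/d = 97140 m ≈ 97.1 km.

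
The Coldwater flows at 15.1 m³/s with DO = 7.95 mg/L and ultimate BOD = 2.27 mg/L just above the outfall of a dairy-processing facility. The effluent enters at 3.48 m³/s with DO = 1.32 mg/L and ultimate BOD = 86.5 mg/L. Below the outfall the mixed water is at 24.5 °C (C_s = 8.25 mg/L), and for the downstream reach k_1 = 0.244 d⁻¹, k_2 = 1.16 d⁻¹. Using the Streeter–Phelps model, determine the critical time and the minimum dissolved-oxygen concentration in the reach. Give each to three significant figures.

t_c ≈ 1.28 d; minimum DO ≈ 5.47 mg/L

Mixed DO = (15.1×7.95 + 3.48×1.32)/(15.1+3.48) = 124.6/18.58 = 6.708 mg/L.
Mixed L₀ = (15.1×2.27 + 3.48×86.5)/(18.58) = 335.3/18.58 = 18.05 mg/L.
Initial deficit D₀ = C_s − DO₀ = 8.25 − 6.708 = 1.542 mg/L.
t_c = (1/0.9160) ln[(1.16/0.244)(1 − 1.542×0.9160/(0.244×18.05))] = 1.092 × ln(3.229) = 1.280 d.
D_c = (0.244/1.16) × 18.05 × e^(−0.244×1.280) = 0.2103 × 18.05 × 0.7318 = 2.778 mg/L.
Minimum DO = 8.25 − 2.778 = 5.472 mg/L.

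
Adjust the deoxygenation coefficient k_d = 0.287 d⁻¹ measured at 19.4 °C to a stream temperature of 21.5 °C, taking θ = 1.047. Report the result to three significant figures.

k_d(T₂) = k_d(T₁) · θ^(T₂−T₁) = 0.287 × 1.047^(21.5−19.4)
= 0.287 × 1.047^2.10 = 0.287 × 1.101 = 0.3161 d⁻¹.

k_d ≈ 0.316 d⁻¹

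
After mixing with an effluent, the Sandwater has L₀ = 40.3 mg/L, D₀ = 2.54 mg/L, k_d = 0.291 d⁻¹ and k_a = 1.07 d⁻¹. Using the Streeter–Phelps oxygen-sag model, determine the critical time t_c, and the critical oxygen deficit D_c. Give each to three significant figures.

t_c ≈ 1.43 d; D_c ≈ 7.22 mg/L

t_c = [1/(k_a−k_d)] ln[(k_a/k_d)(1 − D₀(k_a−k_d)/(k_d L₀))]
= [1/(1.07−0.291)] ln[(1.07/0.291)(1 − 2.54×0.7790/(0.291×40.3))]
= (1/0.7790) ln[3.677 × 0.8313] = 1.284 × ln(3.057) = 1.284 × 1.117 = 1.434 d.
D_c = (k_d/k_a) L₀ e^(−k_d t_c) = (0.291/1.07) × 40.3 × e^(−0.291×1.434) = 0.2720 × 40.3 × 0.6588 = 7.220 mg/L.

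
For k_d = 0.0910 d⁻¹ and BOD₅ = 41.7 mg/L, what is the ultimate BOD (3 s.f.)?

L₀ ≈ 114 mg/L

BOD₅ = L₀(1 − e^(−5k_d)) ⇒ L₀ = BOD₅ / (1 − e^(−5×0.0910))
= 41.7 / (1 − 0.6344) = 41.7 / 0.3656 = 114.1 mg/L.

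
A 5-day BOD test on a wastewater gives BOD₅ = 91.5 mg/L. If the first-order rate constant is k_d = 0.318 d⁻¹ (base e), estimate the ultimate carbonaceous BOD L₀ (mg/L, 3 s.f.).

L₀ ≈ 115 mg/L

BOD₅ = L₀(1 − e^(−5k_d)) ⇒ L₀ = BOD₅ / (1 − e^(−5×0.318))
= 91.5 / (1 − 0.2039) = 91.5 / 0.7961 = 114.9 mg/L.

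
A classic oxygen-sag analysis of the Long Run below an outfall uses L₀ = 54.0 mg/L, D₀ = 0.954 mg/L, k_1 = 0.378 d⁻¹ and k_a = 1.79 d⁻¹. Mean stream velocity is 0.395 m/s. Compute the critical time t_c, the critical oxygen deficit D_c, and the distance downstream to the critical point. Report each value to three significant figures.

With k_a/k_1 = 4.735 and 1 − D₀(k_a−k_1)/(k_1 L₀) = 0.9340,
t_c = ln(4.735 × 0.9340) / (1.79 − 0.378) = ln(4.423) / 1.412 = 1.487/1.412 = 1.053 d.
D_c = (k_1/k_a) L₀ e^(−k_1 t_c) = (0.378/1.79) × 54.0 × e^(−0.378×1.053) = 0.2112 × 54.0 × 0.6716 = 7.659 mg/L.
x_c = v t_c = 0.395 m/s × 1.053 d × 86400 s/d = 35940 m ≈ 35.9 km.

t_c ≈ 1.05 d; D_c ≈ 7.66 mg/L; x_c ≈ 35.9 km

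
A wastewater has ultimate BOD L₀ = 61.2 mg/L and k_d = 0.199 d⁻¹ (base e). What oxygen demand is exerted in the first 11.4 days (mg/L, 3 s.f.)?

y ≈ 54.9 mg/L

y_t = L₀(1 − e^(−k_d t)) = 61.2 × (1 − e^(−0.199×11.4))
= 61.2 × (1 − 0.1035) = 61.2 × 0.8965 = 54.87 mg/L.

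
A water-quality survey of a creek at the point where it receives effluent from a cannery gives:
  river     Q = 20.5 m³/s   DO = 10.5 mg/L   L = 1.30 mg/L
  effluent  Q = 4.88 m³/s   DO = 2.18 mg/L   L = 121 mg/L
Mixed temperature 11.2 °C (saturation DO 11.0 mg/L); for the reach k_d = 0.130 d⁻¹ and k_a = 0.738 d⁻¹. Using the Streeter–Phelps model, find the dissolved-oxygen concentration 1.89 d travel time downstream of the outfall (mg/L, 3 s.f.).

Mixed DO = (20.5×10.5 + 4.88×2.18)/(20.5+4.88) = 225.9/25.38 = 8.900 mg/L.
Mixed L₀ = (20.5×1.30 + 4.88×121)/(25.38) = 617.1/25.38 = 24.32 mg/L.
Initial deficit D₀ = C_s − DO₀ = 11.0 − 8.900 = 2.100 mg/L.
D(1.89) = [0.130×24.32/(0.738−0.130)](e^(−0.130×1.89) − e^(−0.738×1.89)) + 2.100 e^(−0.738×1.89)
= 5.199 × (0.7822 − 0.2479) + 2.100 × 0.2479 = 3.298 mg/L.
DO = 11.0 − 3.298 = 7.702 mg/L.

DO ≈ 7.70 mg/L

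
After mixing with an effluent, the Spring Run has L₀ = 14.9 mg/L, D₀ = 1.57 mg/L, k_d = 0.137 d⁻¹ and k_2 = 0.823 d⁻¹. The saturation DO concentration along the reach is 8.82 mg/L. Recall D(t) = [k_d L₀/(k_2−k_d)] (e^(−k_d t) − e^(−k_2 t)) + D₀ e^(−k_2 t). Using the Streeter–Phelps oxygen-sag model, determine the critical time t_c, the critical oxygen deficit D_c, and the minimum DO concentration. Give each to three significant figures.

t_c ≈ 1.52 d; D_c ≈ 2.01 mg/L; min DO ≈ 6.81 mg/L

With k_2/k_d = 6.007 and 1 − D₀(k_2−k_d)/(k_d L₀) = 0.4724,
t_c = ln(6.007 × 0.4724) / (0.823 − 0.137) = ln(2.838) / 0.6860 = 1.043/0.6860 = 1.520 d.
D_c = (k_d/k_2) L₀ e^(−k_d t_c) = (0.137/0.823) × 14.9 × e^(−0.137×1.520) = 0.1665 × 14.9 × 0.8120 = 2.014 mg/L.
Minimum DO = C_s − D_c = 8.82 − 2.014 = 6.806 mg/L.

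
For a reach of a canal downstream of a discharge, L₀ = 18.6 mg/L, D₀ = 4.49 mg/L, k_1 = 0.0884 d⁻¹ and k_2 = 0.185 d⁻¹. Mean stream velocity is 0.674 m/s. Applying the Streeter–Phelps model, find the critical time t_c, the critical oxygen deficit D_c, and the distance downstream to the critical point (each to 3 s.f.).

t_c ≈ 4.47 d; D_c ≈ 5.98 mg/L; x_c ≈ 261 km

t_c = [1/(k_2−k_1)] ln[(k_2/k_1)(1 − D₀(k_2−k_1)/(k_1 L₀))]
= [1/(0.185−0.0884)] ln[(0.185/0.0884)(1 − 4.49×0.09660/(0.0884×18.6))]
= (1/0.09660) ln[2.093 × 0.7362] = 10.35 × ln(1.541) = 10.35 × 0.4322 = 4.475 d.
L(t_c) = L₀ e^(−k_1 t_c) = 18.6 × 0.6733 = 12.52 mg/L, and at the critical point k_2 D_c = k_1 L, so D_c = (0.0884/0.185) × 12.52 = 5.984 mg/L.
x_c = v t_c = 0.674 m/s × 4.475 d × 86400 s/d = 260600 m ≈ 261 km.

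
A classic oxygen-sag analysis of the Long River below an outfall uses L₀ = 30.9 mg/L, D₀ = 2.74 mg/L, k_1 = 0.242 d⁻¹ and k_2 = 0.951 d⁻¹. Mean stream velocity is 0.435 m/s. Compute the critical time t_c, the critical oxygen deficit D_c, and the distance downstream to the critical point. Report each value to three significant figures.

t_c = [1/(k_2−k_1)] ln[(k_2/k_1)(1 − D₀(k_2−k_1)/(k_1 L₀))]
= [1/(0.951−0.242)] ln[(0.951/0.242)(1 − 2.74×0.7090/(0.242×30.9))]
= (1/0.7090) ln[3.930 × 0.7402] = 1.410 × ln(2.909) = 1.410 × 1.068 = 1.506 d.
L(t_c) = L₀ e^(−k_1 t_c) = 30.9 × 0.6946 = 21.46 mg/L, and at the critical point k_2 D_c = k_1 L, so D_c = (0.242/0.951) × 21.46 = 5.462 mg/L.
x_c = v t_c = 0.435 m/s × 1.506 d × 86400 s/d = 56600 m ≈ 56.6 km.

t_c ≈ 1.51 d; D_c ≈ 5.46 mg/L; x_c ≈ 56.6 km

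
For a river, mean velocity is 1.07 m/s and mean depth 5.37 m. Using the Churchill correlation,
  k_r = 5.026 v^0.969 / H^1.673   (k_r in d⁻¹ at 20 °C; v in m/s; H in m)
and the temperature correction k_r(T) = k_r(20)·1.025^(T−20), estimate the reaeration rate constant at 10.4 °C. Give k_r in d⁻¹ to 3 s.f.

k_r ≈ 0.254 d⁻¹

k_r(20) = 5.026 × 1.07^0.969 / 5.37^1.673 = 5.026 × 1.068 / 16.64 = 0.3224 d⁻¹.
k_r(10.4) = 0.3224 × 1.025^(10.4−20) = 0.3224 × 0.7890 = 0.2544 d⁻¹.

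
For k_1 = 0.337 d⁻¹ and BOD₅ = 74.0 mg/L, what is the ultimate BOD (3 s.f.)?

BOD₅ = L₀(1 − e^(−5k_1)) ⇒ L₀ = BOD₅ / (1 − e^(−5×0.337))
= 74.0 / (1 − 0.1854) = 74.0 / 0.8146 = 90.85 mg/L.

L₀ ≈ 90.8 mg/L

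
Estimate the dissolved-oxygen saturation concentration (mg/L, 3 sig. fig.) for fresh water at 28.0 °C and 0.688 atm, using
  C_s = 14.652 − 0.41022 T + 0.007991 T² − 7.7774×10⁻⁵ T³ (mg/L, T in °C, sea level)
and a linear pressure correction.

At sea level: C_s = 14.652 − 0.41022×28.0 + 0.007991×28.0² − 7.7774×10⁻⁵×28.0³ = 7.723 mg/L.
Pressure correction: C_s' = 7.723 × 0.688 = 5.314 mg/L.

C_s ≈ 5.31 mg/L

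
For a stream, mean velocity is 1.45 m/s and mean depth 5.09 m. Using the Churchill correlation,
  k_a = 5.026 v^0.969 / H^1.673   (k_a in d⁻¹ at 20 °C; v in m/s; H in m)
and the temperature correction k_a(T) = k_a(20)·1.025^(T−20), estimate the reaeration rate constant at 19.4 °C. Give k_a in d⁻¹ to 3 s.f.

k_a(20) = 5.026 × 1.45^0.969 / 5.09^1.673 = 5.026 × 1.433 / 15.22 = 0.4734 d⁻¹.
k_a(19.4) = 0.4734 × 1.025^(19.4−20) = 0.4734 × 0.9853 = 0.4665 d⁻¹.

k_a ≈ 0.466 d⁻¹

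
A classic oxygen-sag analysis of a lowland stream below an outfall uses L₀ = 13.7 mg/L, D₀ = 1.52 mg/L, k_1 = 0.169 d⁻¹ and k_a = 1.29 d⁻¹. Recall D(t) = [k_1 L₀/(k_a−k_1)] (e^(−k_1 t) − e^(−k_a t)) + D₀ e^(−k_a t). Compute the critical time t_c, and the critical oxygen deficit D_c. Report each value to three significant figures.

With k_a/k_1 = 7.633 and 1 − D₀(k_a−k_1)/(k_1 L₀) = 0.2641,
t_c = ln(7.633 × 0.2641) / (1.29 − 0.169) = ln(2.016) / 1.121 = 0.7009/1.121 = 0.6253 d.
L(t_c) = L₀ e^(−k_1 t_c) = 13.7 × 0.8997 = 12.33 mg/L, and at the critical point k_a D_c = k_1 L, so D_c = (0.169/1.29) × 12.33 = 1.615 mg/L.

t_c ≈ 0.625 d; D_c ≈ 1.61 mg/L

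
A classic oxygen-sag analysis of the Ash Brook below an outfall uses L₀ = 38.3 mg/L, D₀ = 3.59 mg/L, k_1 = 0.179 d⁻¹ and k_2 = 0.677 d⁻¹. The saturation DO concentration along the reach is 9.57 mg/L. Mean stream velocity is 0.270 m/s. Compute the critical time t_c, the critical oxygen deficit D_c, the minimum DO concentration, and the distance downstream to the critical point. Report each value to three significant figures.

t_c ≈ 2.06 d; D_c ≈ 7.00 mg/L; min DO ≈ 2.57 mg/L; x_c ≈ 48.2 km

With k_2/k_1 = 3.782 and 1 − D₀(k_2−k_1)/(k_1 L₀) = 0.7392,
t_c = ln(3.782 × 0.7392) / (0.677 − 0.179) = ln(2.796) / 0.4980 = 1.028/0.4980 = 2.065 d.
L(t_c) = L₀ e^(−k_1 t_c) = 38.3 × 0.6910 = 26.47 mg/L, and at the critical point k_2 D_c = k_1 L, so D_c = (0.179/0.677) × 26.47 = 6.998 mg/L.
Minimum DO = C_s − D_c = 9.57 − 6.998 = 2.572 mg/L.
x_c = v t_c = 0.270 m/s × 2.065 d × 86400 s/d = 48160 m ≈ 48.2 km.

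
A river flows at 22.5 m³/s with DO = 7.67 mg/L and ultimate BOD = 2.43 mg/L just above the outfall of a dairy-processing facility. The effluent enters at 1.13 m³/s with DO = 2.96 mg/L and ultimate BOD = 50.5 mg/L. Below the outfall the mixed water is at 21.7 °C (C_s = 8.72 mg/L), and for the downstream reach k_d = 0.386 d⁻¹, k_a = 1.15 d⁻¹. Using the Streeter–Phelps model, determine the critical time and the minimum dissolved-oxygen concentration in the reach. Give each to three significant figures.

t_c ≈ 0.430 d; minimum DO ≈ 7.38 mg/L

Mixed DO = (22.5×7.67 + 1.13×2.96)/(22.5+1.13) = 175.9/23.63 = 7.445 mg/L.
Mixed L₀ = (22.5×2.43 + 1.13×50.5)/(23.63) = 111.7/23.63 = 4.729 mg/L.
Initial deficit D₀ = C_s − DO₀ = 8.72 − 7.445 = 1.275 mg/L.
t_c = (1/0.7640) ln[(1.15/0.386)(1 − 1.275×0.7640/(0.386×4.729))] = 1.309 × ln(1.389) = 0.4301 d.
D_c = (0.386/1.15) × 4.729 × e^(−0.386×0.4301) = 0.3357 × 4.729 × 0.8470 = 1.344 mg/L.
Minimum DO = 8.72 − 1.344 = 7.376 mg/L.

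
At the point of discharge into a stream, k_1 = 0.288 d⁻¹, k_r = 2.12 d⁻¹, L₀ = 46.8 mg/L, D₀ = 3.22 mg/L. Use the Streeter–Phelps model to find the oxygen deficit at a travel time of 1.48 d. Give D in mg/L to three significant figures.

D ≈ 4.62 mg/L

k_1 L₀/(k_r−k_1) = 0.288×46.8/(2.12−0.288) = 13.48/1.832 = 7.357 mg/L.
e^(−k_1 t) = e^(−0.288×1.480) = 0.6530; e^(−k_r t) = e^(−2.12×1.480) = 0.04339.
D = 7.357 × (0.6530 − 0.04339) + 3.22 × 0.04339 = 4.485 + 0.1397 = 4.624 mg/L.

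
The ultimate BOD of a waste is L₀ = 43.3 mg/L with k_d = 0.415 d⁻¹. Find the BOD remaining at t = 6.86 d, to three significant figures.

L ≈ 2.51 mg/L

L_t = L₀ e^(−k_d t) = 43.3 × e^(−0.415×6.86) = 43.3 × 0.05802 = 2.512 mg/L.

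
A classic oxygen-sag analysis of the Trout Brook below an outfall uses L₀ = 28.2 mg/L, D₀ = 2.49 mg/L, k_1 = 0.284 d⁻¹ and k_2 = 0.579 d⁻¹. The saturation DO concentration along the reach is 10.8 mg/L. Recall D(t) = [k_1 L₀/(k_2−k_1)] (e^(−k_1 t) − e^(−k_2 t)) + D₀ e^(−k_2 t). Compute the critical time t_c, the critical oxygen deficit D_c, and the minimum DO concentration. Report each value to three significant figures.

t_c = [1/(k_2−k_1)] ln[(k_2/k_1)(1 − D₀(k_2−k_1)/(k_1 L₀))]
= [1/(0.579−0.284)] ln[(0.579/0.284)(1 − 2.49×0.2950/(0.284×28.2))]
= (1/0.2950) ln[2.039 × 0.9083] = 3.390 × ln(1.852) = 3.390 × 0.6161 = 2.089 d.
D_c = (k_1/k_2) L₀ e^(−k_1 t_c) = (0.284/0.579) × 28.2 × e^(−0.284×2.089) = 0.4905 × 28.2 × 0.5526 = 7.643 mg/L.
Minimum DO = C_s − D_c = 10.8 − 7.643 = 3.157 mg/L.

t_c ≈ 2.09 d; D_c ≈ 7.64 mg/L; min DO ≈ 3.16 mg/L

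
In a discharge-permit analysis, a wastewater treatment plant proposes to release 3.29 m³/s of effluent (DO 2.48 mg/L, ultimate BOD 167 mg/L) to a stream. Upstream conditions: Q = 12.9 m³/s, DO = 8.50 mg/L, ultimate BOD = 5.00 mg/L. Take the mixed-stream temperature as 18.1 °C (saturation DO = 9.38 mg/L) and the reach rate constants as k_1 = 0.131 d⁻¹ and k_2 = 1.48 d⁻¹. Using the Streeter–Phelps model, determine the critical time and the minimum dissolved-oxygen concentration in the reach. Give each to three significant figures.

t_c ≈ 1.17 d; minimum DO ≈ 6.50 mg/L

Mixed DO = (12.9×8.50 + 3.29×2.48)/(12.9+3.29) = 117.8/16.19 = 7.277 mg/L.
Mixed L₀ = (12.9×5.00 + 3.29×167)/(16.19) = 613.9/16.19 = 37.92 mg/L.
Initial deficit D₀ = C_s − DO₀ = 9.38 − 7.277 = 2.103 mg/L.
t_c = (1/1.349) ln[(1.48/0.131)(1 − 2.103×1.349/(0.131×37.92))] = 0.7413 × ln(4.845) = 1.170 d.
D_c = (0.131/1.48) × 37.92 × e^(−0.131×1.170) = 0.08851 × 37.92 × 0.8579 = 2.880 mg/L.
Minimum DO = 9.38 − 2.880 = 6.500 mg/L.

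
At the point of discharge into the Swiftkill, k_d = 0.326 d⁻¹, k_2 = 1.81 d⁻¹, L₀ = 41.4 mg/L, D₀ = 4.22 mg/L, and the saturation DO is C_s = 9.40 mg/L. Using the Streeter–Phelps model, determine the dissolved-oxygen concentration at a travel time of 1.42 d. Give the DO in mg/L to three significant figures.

k_d L₀/(k_2−k_d) = 0.326×41.4/(1.81−0.326) = 13.50/1.484 = 9.095 mg/L.
e^(−k_d t) = e^(−0.326×1.420) = 0.6294; e^(−k_2 t) = e^(−1.81×1.420) = 0.07652.
D = 9.095 × (0.6294 − 0.07652) + 4.22 × 0.07652 = 5.029 + 0.3229 = 5.352 mg/L.
DO = C_s − D = 9.40 − 5.352 = 4.048 mg/L.

DO ≈ 4.05 mg/L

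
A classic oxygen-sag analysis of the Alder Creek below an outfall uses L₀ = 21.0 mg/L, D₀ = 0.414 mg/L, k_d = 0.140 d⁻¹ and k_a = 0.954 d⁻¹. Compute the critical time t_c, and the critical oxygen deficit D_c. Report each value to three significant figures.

t_c ≈ 2.21 d; D_c ≈ 2.26 mg/L

At the critical point dD/dt = 0, so k_d L₀ e^(−k_d t) = k_a D. Substituting D(t) from the Streeter–Phelps equation and solving for t gives
t_c = ln[(k_a/k_d)(1 − D₀(k_a−k_d)/(k_d L₀))] / (k_a−k_d).
Here k_a−k_d = 0.8140 d⁻¹ and 1 − D₀(k_a−k_d)/(k_d L₀) = 1 − 0.414×0.8140/(0.140×21.0) = 0.8854, so
t_c = ln(6.814 × 0.8854) / 0.8140 = 1.797 / 0.8140 = 2.208 d.
L(t_c) = L₀ e^(−k_d t_c) = 21.0 × 0.7341 = 15.42 mg/L, and at the critical point k_a D_c = k_d L, so D_c = (0.140/0.954) × 15.42 = 2.262 mg/L.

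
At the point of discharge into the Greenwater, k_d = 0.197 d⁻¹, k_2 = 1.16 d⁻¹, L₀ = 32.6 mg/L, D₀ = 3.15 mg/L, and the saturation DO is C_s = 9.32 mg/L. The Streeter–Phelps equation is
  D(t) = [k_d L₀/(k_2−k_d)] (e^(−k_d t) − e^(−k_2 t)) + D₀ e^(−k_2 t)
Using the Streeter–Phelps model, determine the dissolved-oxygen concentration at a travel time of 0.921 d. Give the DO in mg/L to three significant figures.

DO ≈ 4.97 mg/L

k_d L₀/(k_2−k_d) = 0.197×32.6/(1.16−0.197) = 6.422/0.9630 = 6.669 mg/L.
e^(−k_d t) = e^(−0.197×0.9210) = 0.8341; e^(−k_2 t) = e^(−1.16×0.9210) = 0.3436.
D = 6.669 × (0.8341 − 0.3436) + 3.15 × 0.3436 = 3.271 + 1.082 = 4.353 mg/L.
DO = C_s − D = 9.32 − 4.353 = 4.967 mg/L.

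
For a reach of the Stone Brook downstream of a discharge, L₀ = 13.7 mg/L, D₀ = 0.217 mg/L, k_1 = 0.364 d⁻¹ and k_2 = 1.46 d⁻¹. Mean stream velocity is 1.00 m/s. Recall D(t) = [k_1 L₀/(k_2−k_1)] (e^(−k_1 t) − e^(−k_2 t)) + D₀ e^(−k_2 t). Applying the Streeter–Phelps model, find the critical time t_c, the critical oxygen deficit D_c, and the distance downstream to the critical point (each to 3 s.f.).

t_c = [1/(k_2−k_1)] ln[(k_2/k_1)(1 − D₀(k_2−k_1)/(k_1 L₀))]
= [1/(1.46−0.364)] ln[(1.46/0.364)(1 − 0.217×1.096/(0.364×13.7))]
= (1/1.096) ln[4.011 × 0.9523] = 0.9124 × ln(3.820) = 0.9124 × 1.340 = 1.223 d.
D_c = (k_1/k_2) L₀ e^(−k_1 t_c) = (0.364/1.46) × 13.7 × e^(−0.364×1.223) = 0.2493 × 13.7 × 0.6408 = 2.189 mg/L.
x_c = v t_c = 1.00 m/s × 1.223 d × 86400 s/d = 105600 m ≈ 106 km.

t_c ≈ 1.22 d; D_c ≈ 2.19 mg/L; x_c ≈ 106 km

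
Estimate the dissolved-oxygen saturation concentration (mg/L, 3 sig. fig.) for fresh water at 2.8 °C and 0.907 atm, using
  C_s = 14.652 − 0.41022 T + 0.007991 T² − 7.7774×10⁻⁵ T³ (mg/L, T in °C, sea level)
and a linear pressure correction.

At sea level: C_s = 14.652 − 0.41022×2.8 + 0.007991×2.8² − 7.7774×10⁻⁵×2.8³ = 13.56 mg/L.
Pressure correction: C_s' = 13.56 × 0.907 = 12.30 mg/L.

C_s ≈ 12.3 mg/L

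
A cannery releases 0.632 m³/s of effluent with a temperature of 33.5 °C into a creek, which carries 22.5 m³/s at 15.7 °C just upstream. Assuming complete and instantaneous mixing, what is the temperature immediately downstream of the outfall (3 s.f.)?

16.2 °C

Flow-weighted mixing: C = (Q_r C_r + Q_w C_w)/(Q_r + Q_w)
= (22.5×15.7 + 0.632×33.5)/(22.5 + 0.632) = 374.4/23.13 = 16.19 °C.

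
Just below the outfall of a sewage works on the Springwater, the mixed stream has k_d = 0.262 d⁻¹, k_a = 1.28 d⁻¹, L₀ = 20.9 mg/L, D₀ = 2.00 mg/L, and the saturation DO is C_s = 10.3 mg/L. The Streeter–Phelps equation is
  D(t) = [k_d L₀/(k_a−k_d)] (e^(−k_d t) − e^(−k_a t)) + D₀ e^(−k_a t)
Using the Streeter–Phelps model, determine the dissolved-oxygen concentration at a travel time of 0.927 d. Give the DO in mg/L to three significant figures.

k_d L₀/(k_a−k_d) = 0.262×20.9/(1.28−0.262) = 5.476/1.018 = 5.379 mg/L.
e^(−k_d t) = e^(−0.262×0.9270) = 0.7844; e^(−k_a t) = e^(−1.28×0.9270) = 0.3053.
D = 5.379 × (0.7844 − 0.3053) + 2.00 × 0.3053 = 2.577 + 0.6105 = 3.188 mg/L.
DO = C_s − D = 10.3 − 3.188 = 7.112 mg/L.

DO ≈ 7.11 mg/L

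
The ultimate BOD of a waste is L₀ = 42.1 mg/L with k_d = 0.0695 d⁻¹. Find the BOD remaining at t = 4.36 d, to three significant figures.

L_t = L₀ e^(−k_d t) = 42.1 × e^(−0.0695×4.36) = 42.1 × 0.7386 = 31.09 mg/L.

L ≈ 31.1 mg/L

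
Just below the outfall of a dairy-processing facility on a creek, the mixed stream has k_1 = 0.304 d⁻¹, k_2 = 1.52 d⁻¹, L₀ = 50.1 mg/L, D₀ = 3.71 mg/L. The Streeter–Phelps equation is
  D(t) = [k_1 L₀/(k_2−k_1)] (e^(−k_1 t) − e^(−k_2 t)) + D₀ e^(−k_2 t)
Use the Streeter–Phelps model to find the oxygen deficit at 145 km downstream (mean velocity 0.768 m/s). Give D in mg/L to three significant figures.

Travel time t = x/v = 145 km / (0.768 m/s) = 145000 m / 0.768 m/s = 188800 s = 2.185 d.
k_1 L₀/(k_2−k_1) = 0.304×50.1/(1.52−0.304) = 15.23/1.216 = 12.53 mg/L.
e^(−k_1 t) = e^(−0.304×2.185) = 0.5146; e^(−k_2 t) = e^(−1.52×2.185) = 0.03610.
D = 12.53 × (0.5146 − 0.03610) + 3.71 × 0.03610 = 5.994 + 0.1339 = 6.128 mg/L.

D ≈ 6.13 mg/L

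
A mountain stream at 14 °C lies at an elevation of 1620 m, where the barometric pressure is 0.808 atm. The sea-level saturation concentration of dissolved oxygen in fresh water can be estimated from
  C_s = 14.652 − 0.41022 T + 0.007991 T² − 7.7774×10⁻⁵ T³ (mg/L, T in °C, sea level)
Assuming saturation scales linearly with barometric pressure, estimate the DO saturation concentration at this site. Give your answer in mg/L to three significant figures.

At sea level: C_s = 14.652 − 0.41022×14 + 0.007991×14² − 7.7774×10⁻⁵×14³ = 10.26 mg/L.
Pressure correction: C_s' = 10.26 × 0.808 = 8.291 mg/L.

C_s ≈ 8.29 mg/L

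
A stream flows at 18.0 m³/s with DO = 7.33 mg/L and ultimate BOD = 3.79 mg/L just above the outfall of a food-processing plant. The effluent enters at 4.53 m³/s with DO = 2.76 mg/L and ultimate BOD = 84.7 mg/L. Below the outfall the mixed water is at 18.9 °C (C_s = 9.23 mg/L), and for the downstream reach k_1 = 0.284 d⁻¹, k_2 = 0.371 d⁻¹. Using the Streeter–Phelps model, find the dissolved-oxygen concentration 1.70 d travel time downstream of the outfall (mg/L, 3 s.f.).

DO ≈ 2.18 mg/L

Mixed DO = (18.0×7.33 + 4.53×2.76)/(18.0+4.53) = 144.4/22.53 = 6.411 mg/L.
Mixed L₀ = (18.0×3.79 + 4.53×84.7)/(22.53) = 451.9/22.53 = 20.06 mg/L.
Initial deficit D₀ = C_s − DO₀ = 9.23 − 6.411 = 2.819 mg/L.
D(1.70) = [0.284×20.06/(0.371−0.284)](e^(−0.284×1.70) − e^(−0.371×1.70)) + 2.819 e^(−0.371×1.70)
= 65.48 × (0.6171 − 0.5322) + 2.819 × 0.5322 = 7.055 mg/L.
DO = 9.23 − 7.055 = 2.175 mg/L.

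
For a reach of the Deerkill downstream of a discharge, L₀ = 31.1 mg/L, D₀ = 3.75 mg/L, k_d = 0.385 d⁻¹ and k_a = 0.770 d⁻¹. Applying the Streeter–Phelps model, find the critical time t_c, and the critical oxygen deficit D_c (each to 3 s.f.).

t_c ≈ 1.47 d; D_c ≈ 8.84 mg/L

With k_a/k_d = 2.000 and 1 − D₀(k_a−k_d)/(k_d L₀) = 0.8794,
t_c = ln(2.000 × 0.8794) / (0.770 − 0.385) = ln(1.759) / 0.3850 = 0.5647/0.3850 = 1.467 d.
L(t_c) = L₀ e^(−k_d t_c) = 31.1 × 0.5686 = 17.68 mg/L, and at the critical point k_a D_c = k_d L, so D_c = (0.385/0.770) × 17.68 = 8.841 mg/L.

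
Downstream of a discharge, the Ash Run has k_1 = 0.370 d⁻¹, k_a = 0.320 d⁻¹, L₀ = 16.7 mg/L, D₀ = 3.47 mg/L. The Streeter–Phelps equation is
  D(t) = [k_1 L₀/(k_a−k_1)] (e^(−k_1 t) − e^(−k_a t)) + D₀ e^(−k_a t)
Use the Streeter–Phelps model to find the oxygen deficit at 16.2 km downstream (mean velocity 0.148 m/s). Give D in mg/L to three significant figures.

Travel time t = x/v = 16.2 km / (0.148 m/s) = 16200 m / 0.148 m/s = 109500 s = 1.267 d.
k_1 L₀/(k_a−k_1) = 0.370×16.7/(0.320−0.370) = 6.179/-0.05000 = -123.6 mg/L.
e^(−k_1 t) = e^(−0.370×1.267) = 0.6258; e^(−k_a t) = e^(−0.320×1.267) = 0.6667.
D = -123.6 × (0.6258 − 0.6667) + 3.47 × 0.6667 = 5.057 + 2.313 = 7.371 mg/L.

D ≈ 7.37 mg/L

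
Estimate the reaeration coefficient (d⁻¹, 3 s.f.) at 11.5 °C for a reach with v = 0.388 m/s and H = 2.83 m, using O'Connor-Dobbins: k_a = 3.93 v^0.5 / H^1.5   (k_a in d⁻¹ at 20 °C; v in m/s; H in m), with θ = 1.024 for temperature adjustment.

k_a ≈ 0.420 d⁻¹

k_a(20) = 3.93 × 0.388^0.5 / 2.83^1.5 = 3.93 × 0.6229 / 4.761 = 0.5142 d⁻¹.
k_a(11.5) = 0.5142 × 1.024^(11.5−20) = 0.5142 × 0.8174 = 0.4203 d⁻¹.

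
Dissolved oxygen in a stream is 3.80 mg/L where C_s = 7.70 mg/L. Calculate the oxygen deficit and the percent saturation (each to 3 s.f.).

D ≈ 3.90 mg/L; 49.4 % saturation

D = C_s − C = 7.70 − 3.80 = 3.90 mg/L.
% saturation = 3.80/7.70 × 100 = 49.4 %.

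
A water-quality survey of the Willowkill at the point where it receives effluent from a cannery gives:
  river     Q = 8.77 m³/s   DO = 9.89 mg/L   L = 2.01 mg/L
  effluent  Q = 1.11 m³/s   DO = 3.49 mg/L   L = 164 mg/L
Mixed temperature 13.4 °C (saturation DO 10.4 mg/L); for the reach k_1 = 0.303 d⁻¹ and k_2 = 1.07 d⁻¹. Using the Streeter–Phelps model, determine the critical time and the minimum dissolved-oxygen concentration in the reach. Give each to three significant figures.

t_c ≈ 1.43 d; minimum DO ≈ 6.69 mg/L

Mixed DO = (8.77×9.89 + 1.11×3.49)/(8.77+1.11) = 90.61/9.880 = 9.171 mg/L.
Mixed L₀ = (8.77×2.01 + 1.11×164)/(9.880) = 199.7/9.880 = 20.21 mg/L.
Initial deficit D₀ = C_s − DO₀ = 10.4 − 9.171 = 1.229 mg/L.
t_c = (1/0.7670) ln[(1.07/0.303)(1 − 1.229×0.7670/(0.303×20.21))] = 1.304 × ln(2.988) = 1.427 d.
D_c = (0.303/1.07) × 20.21 × e^(−0.303×1.427) = 0.2832 × 20.21 × 0.6490 = 3.714 mg/L.
Minimum DO = 10.4 − 3.714 = 6.686 mg/L.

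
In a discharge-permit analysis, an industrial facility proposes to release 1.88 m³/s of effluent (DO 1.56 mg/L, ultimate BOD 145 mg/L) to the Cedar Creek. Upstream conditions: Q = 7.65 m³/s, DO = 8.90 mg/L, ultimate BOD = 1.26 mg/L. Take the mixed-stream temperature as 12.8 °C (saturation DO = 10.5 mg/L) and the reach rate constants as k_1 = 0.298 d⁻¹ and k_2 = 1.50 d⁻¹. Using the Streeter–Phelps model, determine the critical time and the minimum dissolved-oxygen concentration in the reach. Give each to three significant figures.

t_c ≈ 0.898 d; minimum DO ≈ 6.00 mg/L

Mixed DO = (7.65×8.90 + 1.88×1.56)/(7.65+1.88) = 71.02/9.530 = 7.452 mg/L.
Mixed L₀ = (7.65×1.26 + 1.88×145)/(9.530) = 282.2/9.530 = 29.62 mg/L.
Initial deficit D₀ = C_s − DO₀ = 10.5 − 7.452 = 3.048 mg/L.
t_c = (1/1.202) ln[(1.50/0.298)(1 − 3.048×1.202/(0.298×29.62))] = 0.8319 × ln(2.944) = 0.8983 d.
D_c = (0.298/1.50) × 29.62 × e^(−0.298×0.8983) = 0.1987 × 29.62 × 0.7651 = 4.502 mg/L.
Minimum DO = 10.5 − 4.502 = 5.998 mg/L.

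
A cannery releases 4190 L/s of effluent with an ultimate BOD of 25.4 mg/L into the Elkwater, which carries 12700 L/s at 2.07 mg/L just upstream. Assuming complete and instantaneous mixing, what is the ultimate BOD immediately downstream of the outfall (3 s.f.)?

Flow-weighted mixing: C = (Q_r C_r + Q_w C_w)/(Q_r + Q_w)
= (12700×2.07 + 4190×25.4)/(12700 + 4190) = 132700/16890 = 7.858 mg/L.

7.86 mg/L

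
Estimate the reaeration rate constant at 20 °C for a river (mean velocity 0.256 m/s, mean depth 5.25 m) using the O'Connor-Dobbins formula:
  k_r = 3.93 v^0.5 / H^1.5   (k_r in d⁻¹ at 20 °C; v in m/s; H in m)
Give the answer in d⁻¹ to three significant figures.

k_r ≈ 0.165 d⁻¹

k_r = 3.93 × 0.256^0.5 / 5.25^1.5 = 3.93 × 0.5060 / 12.03 = 0.1653 d⁻¹.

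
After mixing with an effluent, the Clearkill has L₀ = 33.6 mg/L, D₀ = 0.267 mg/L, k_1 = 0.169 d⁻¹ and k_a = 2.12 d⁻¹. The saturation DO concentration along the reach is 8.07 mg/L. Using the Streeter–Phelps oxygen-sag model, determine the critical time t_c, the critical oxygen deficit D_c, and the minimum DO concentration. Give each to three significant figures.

At the critical point dD/dt = 0, so k_1 L₀ e^(−k_1 t) = k_a D. Substituting D(t) from the Streeter–Phelps equation and solving for t gives
t_c = ln[(k_a/k_1)(1 − D₀(k_a−k_1)/(k_1 L₀))] / (k_a−k_1).
Here k_a−k_1 = 1.951 d⁻¹ and 1 − D₀(k_a−k_1)/(k_1 L₀) = 1 − 0.267×1.951/(0.169×33.6) = 0.9083, so
t_c = ln(12.54 × 0.9083) / 1.951 = 2.433 / 1.951 = 1.247 d.
L(t_c) = L₀ e^(−k_1 t_c) = 33.6 × 0.8100 = 27.22 mg/L, and at the critical point k_a D_c = k_1 L, so D_c = (0.169/2.12) × 27.22 = 2.170 mg/L.
Minimum DO = C_s − D_c = 8.07 − 2.170 = 5.900 mg/L.

t_c ≈ 1.25 d; D_c ≈ 2.17 mg/L; min DO ≈ 5.90 mg/L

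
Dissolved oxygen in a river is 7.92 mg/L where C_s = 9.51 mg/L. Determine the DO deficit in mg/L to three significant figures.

D ≈ 1.59 mg/L

D = C_s − C = 9.51 − 7.92 = 1.59 mg/L.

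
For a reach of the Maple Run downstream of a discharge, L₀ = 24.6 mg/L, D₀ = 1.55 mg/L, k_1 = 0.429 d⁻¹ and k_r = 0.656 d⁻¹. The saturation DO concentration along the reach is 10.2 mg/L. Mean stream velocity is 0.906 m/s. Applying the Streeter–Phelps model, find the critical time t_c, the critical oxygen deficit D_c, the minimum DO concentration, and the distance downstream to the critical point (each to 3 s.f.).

At the critical point dD/dt = 0, so k_1 L₀ e^(−k_1 t) = k_r D. Substituting D(t) from the Streeter–Phelps equation and solving for t gives
t_c = ln[(k_r/k_1)(1 − D₀(k_r−k_1)/(k_1 L₀))] / (k_r−k_1).
Here k_r−k_1 = 0.2270 d⁻¹ and 1 − D₀(k_r−k_1)/(k_1 L₀) = 1 − 1.55×0.2270/(0.429×24.6) = 0.9667, so
t_c = ln(1.529 × 0.9667) / 0.2270 = 0.3908 / 0.2270 = 1.722 d.
L(t_c) = L₀ e^(−k_1 t_c) = 24.6 × 0.4778 = 11.75 mg/L, and at the critical point k_r D_c = k_1 L, so D_c = (0.429/0.656) × 11.75 = 7.687 mg/L.
Minimum DO = C_s − D_c = 10.2 − 7.687 = 2.513 mg/L.
x_c = v t_c = 0.906 m/s × 1.722 d × 86400 s/d = 134800 m ≈ 135 km.

t_c ≈ 1.72 d; D_c ≈ 7.69 mg/L; min DO ≈ 2.51 mg/L; x_c ≈ 135 km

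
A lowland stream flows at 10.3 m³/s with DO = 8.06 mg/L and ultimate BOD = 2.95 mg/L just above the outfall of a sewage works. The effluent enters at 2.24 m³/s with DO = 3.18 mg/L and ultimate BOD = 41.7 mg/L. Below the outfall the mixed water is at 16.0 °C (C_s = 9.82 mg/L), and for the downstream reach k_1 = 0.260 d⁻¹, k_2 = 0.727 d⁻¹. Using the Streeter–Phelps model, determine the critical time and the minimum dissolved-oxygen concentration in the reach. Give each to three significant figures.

Mixed DO = (10.3×8.06 + 2.24×3.18)/(10.3+2.24) = 90.14/12.54 = 7.188 mg/L.
Mixed L₀ = (10.3×2.95 + 2.24×41.7)/(12.54) = 123.8/12.54 = 9.872 mg/L.
Initial deficit D₀ = C_s − DO₀ = 9.82 − 7.188 = 2.632 mg/L.
t_c = (1/0.4670) ln[(0.727/0.260)(1 − 2.632×0.4670/(0.260×9.872))] = 2.141 × ln(1.457) = 0.8063 d.
D_c = (0.260/0.727) × 9.872 × e^(−0.260×0.8063) = 0.3576 × 9.872 × 0.8109 = 2.863 mg/L.
Minimum DO = 9.82 − 2.863 = 6.957 mg/L.

t_c ≈ 0.806 d; minimum DO ≈ 6.96 mg/L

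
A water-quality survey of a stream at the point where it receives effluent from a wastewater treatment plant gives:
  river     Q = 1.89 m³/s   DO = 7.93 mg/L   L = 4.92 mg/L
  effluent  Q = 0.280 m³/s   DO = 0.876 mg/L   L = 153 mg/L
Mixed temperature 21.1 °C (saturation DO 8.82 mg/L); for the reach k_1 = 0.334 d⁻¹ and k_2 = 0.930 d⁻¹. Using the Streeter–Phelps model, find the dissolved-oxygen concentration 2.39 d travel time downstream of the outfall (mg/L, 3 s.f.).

DO ≈ 4.02 mg/L

Mixed DO = (1.89×7.93 + 0.280×0.876)/(1.89+0.280) = 15.23/2.170 = 7.020 mg/L.
Mixed L₀ = (1.89×4.92 + 0.280×153)/(2.170) = 52.14/2.170 = 24.03 mg/L.
Initial deficit D₀ = C_s − DO₀ = 8.82 − 7.020 = 1.800 mg/L.
D(2.39) = [0.334×24.03/(0.930−0.334)](e^(−0.334×2.39) − e^(−0.930×2.39)) + 1.800 e^(−0.930×2.39)
= 13.46 × (0.4501 − 0.1083) + 1.800 × 0.1083 = 4.797 mg/L.
DO = 8.82 − 4.797 = 4.023 mg/L.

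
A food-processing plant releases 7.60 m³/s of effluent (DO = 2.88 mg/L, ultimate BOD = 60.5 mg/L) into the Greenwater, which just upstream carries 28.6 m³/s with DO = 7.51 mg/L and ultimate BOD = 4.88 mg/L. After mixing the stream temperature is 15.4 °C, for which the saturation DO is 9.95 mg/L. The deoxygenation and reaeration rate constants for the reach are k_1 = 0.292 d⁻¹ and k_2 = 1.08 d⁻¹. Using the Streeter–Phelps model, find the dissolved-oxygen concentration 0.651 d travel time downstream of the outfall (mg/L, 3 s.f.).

DO ≈ 6.22 mg/L

Mixed DO = (28.6×7.51 + 7.60×2.88)/(28.6+7.60) = 236.7/36.20 = 6.538 mg/L.
Mixed L₀ = (28.6×4.88 + 7.60×60.5)/(36.20) = 599.4/36.20 = 16.56 mg/L.
Initial deficit D₀ = C_s − DO₀ = 9.95 − 6.538 = 3.412 mg/L.
D(0.651) = [0.292×16.56/(1.08−0.292)](e^(−0.292×0.651) − e^(−1.08×0.651)) + 3.412 e^(−1.08×0.651)
= 6.135 × (0.8269 − 0.4951) + 3.412 × 0.4951 = 3.725 mg/L.
DO = 9.95 − 3.725 = 6.225 mg/L.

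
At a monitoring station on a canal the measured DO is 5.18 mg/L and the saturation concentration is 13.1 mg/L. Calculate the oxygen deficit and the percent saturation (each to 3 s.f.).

D = C_s − C = 13.1 − 5.18 = 7.92 mg/L.
% saturation = 5.18/13.1 × 100 = 39.5 %.

D ≈ 7.92 mg/L; 39.5 % saturation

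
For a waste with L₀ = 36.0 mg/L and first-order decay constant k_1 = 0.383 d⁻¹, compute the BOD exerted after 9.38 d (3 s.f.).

y_t = L₀(1 − e^(−k_1 t)) = 36.0 × (1 − e^(−0.383×9.38))
= 36.0 × (1 − 0.02753) = 36.0 × 0.9725 = 35.01 mg/L.

y ≈ 35.0 mg/L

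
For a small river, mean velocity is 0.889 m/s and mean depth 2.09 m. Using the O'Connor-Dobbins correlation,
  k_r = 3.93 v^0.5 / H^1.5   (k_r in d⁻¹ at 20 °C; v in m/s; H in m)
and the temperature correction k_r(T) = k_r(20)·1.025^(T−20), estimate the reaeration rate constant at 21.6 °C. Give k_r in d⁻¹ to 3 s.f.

k_r(20) = 3.93 × 0.889^0.5 / 2.09^1.5 = 3.93 × 0.9429 / 3.021 = 1.226 d⁻¹.
k_r(21.6) = 1.226 × 1.025^(21.6−20) = 1.226 × 1.040 = 1.276 d⁻¹.

k_r ≈ 1.28 d⁻¹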